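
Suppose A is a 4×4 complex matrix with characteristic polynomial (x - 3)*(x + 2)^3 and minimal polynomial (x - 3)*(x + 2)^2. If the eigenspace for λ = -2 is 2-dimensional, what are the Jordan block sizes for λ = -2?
Block sizes for λ = -2: [2, 1]

Step 1 — from the characteristic polynomial, algebraic multiplicity of λ = -2 is 3. From dim ker(A − (-2)·I) = 2, there are exactly 2 Jordan blocks for λ = -2.
Step 2 — from the minimal polynomial, the factor (x + 2)^2 tells us the largest block for λ = -2 has size 2.
Step 3 — with total size 3, 2 blocks, and largest block 2, the block sizes (in nonincreasing order) are [2, 1].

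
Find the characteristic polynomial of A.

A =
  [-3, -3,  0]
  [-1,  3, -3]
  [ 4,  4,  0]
x^3

Expanding det(x·I − A) (e.g. by cofactor expansion or by noting that A is similar to its Jordan form J, which has the same characteristic polynomial as A) gives
  χ_A(x) = x^3
which factors as x^3. The eigenvalues (with algebraic multiplicities) are λ = 0 with multiplicity 3.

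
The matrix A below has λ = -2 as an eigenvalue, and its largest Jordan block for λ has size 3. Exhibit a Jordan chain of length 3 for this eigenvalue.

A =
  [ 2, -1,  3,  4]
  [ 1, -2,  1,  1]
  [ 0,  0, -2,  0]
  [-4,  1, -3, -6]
A Jordan chain for λ = -2 of length 3:
v_1 = (-1, 0, 0, 1)ᵀ
v_2 = (4, 1, 0, -4)ᵀ
v_3 = (1, 0, 0, 0)ᵀ

Let N = A − (-2)·I. We want v_3 with N^3 v_3 = 0 but N^2 v_3 ≠ 0; then v_{j-1} := N · v_j for j = 3, …, 2.

Pick v_3 = (1, 0, 0, 0)ᵀ.
Then v_2 = N · v_3 = (4, 1, 0, -4)ᵀ.
Then v_1 = N · v_2 = (-1, 0, 0, 1)ᵀ.

Sanity check: (A − (-2)·I) v_1 = (0, 0, 0, 0)ᵀ = 0. ✓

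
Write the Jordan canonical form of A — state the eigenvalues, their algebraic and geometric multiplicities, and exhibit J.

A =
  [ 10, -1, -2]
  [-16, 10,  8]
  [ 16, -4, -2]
J_2(6) ⊕ J_1(6)

The characteristic polynomial is
  det(x·I − A) = x^3 - 18*x^2 + 108*x - 216 = (x - 6)^3

Eigenvalues and multiplicities (the geometric multiplicity of λ is n − rank(A − λI), which equals the number of Jordan blocks for λ):
  λ = 6: algebraic multiplicity = 3, geometric multiplicity = 2

Determining the block sizes for each eigenvalue:
  λ = 6: 2 blocks summing to 3 forces exactly one block of size 2 and the rest size 1 → block sizes [2, 1]

Assembling the blocks gives a Jordan form
J =
  [6, 1, 0]
  [0, 6, 0]
  [0, 0, 6]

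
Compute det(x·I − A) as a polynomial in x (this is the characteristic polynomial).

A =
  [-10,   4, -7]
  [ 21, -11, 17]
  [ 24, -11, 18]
x^3 + 3*x^2 + 3*x + 1

Expanding det(x·I − A) (e.g. by cofactor expansion or by noting that A is similar to its Jordan form J, which has the same characteristic polynomial as A) gives
  χ_A(x) = x^3 + 3*x^2 + 3*x + 1
which factors as (x + 1)^3. The eigenvalues (with algebraic multiplicities) are λ = -1 with multiplicity 3.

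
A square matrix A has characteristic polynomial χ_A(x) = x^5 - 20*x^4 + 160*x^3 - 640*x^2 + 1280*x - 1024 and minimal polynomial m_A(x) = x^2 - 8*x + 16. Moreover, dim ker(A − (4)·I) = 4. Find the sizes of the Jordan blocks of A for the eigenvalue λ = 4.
Block sizes for λ = 4: [2, 1, 1, 1]

Step 1 — from the characteristic polynomial, algebraic multiplicity of λ = 4 is 5. From dim ker(A − (4)·I) = 4, there are exactly 4 Jordan blocks for λ = 4.
Step 2 — from the minimal polynomial, the factor (x − 4)^2 tells us the largest block for λ = 4 has size 2.
Step 3 — with total size 5, 4 blocks, and largest block 2, the block sizes (in nonincreasing order) are [2, 1, 1, 1].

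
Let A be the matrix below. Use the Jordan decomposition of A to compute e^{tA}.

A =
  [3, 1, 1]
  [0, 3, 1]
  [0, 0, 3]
e^{tA} =
  [exp(3*t), t*exp(3*t), t^2*exp(3*t)/2 + t*exp(3*t)]
  [0, exp(3*t), t*exp(3*t)]
  [0, 0, exp(3*t)]

Strategy: write A = P · J · P⁻¹ where J is a Jordan canonical form, so e^{tA} = P · e^{tJ} · P⁻¹, and e^{tJ} can be computed block-by-block.

A has Jordan form
J =
  [3, 1, 0]
  [0, 3, 1]
  [0, 0, 3]
(up to reordering of blocks).

Per-block formulas:
  For a 3×3 Jordan block J_3(3): exp(t · J_3(3)) = e^(3t)·(I + t·N + (t^2/2)·N^2), where N is the 3×3 nilpotent shift.

After assembling e^{tJ} and conjugating by P, we get:

e^{tA} =
  [exp(3*t), t*exp(3*t), t^2*exp(3*t)/2 + t*exp(3*t)]
  [0, exp(3*t), t*exp(3*t)]
  [0, 0, exp(3*t)]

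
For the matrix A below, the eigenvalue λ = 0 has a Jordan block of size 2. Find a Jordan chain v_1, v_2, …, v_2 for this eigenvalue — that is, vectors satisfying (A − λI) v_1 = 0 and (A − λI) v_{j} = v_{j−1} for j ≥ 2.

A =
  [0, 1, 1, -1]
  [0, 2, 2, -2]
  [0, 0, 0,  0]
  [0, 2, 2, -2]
A Jordan chain for λ = 0 of length 2:
v_1 = (1, 2, 0, 2)ᵀ
v_2 = (0, 1, 0, 0)ᵀ

Let N = A − (0)·I. We want v_2 with N^2 v_2 = 0 but N^1 v_2 ≠ 0; then v_{j-1} := N · v_j for j = 2, …, 2.

Pick v_2 = (0, 1, 0, 0)ᵀ.
Then v_1 = N · v_2 = (1, 2, 0, 2)ᵀ.

Sanity check: (A − (0)·I) v_1 = (0, 0, 0, 0)ᵀ = 0. ✓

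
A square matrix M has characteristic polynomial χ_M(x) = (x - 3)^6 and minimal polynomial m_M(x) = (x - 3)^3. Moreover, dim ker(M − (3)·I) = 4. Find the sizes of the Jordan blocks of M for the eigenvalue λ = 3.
Block sizes for λ = 3: [3, 1, 1, 1]

Step 1 — from the characteristic polynomial, algebraic multiplicity of λ = 3 is 6. From dim ker(M − (3)·I) = 4, there are exactly 4 Jordan blocks for λ = 3.
Step 2 — from the minimal polynomial, the factor (x − 3)^3 tells us the largest block for λ = 3 has size 3.
Step 3 — with total size 6, 4 blocks, and largest block 3, the block sizes (in nonincreasing order) are [3, 1, 1, 1].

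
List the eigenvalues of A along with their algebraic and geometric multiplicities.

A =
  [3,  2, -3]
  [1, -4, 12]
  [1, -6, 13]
λ = 4: alg = 3, geom = 1

Step 1 — factor the characteristic polynomial to read off the algebraic multiplicities:
  χ_A(x) = (x - 4)^3

Step 2 — compute geometric multiplicities via the rank-nullity identity g(λ) = n − rank(A − λI):
  rank(A − (4)·I) = 2, so dim ker(A − (4)·I) = n − 2 = 1

Summary:
  λ = 4: algebraic multiplicity = 3, geometric multiplicity = 1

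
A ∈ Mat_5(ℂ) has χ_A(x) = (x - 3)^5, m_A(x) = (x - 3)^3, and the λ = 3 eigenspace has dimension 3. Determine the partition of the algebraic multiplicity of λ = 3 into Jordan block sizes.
Block sizes for λ = 3: [3, 1, 1]

Step 1 — from the characteristic polynomial, algebraic multiplicity of λ = 3 is 5. From dim ker(A − (3)·I) = 3, there are exactly 3 Jordan blocks for λ = 3.
Step 2 — from the minimal polynomial, the factor (x − 3)^3 tells us the largest block for λ = 3 has size 3.
Step 3 — with total size 5, 3 blocks, and largest block 3, the block sizes (in nonincreasing order) are [3, 1, 1].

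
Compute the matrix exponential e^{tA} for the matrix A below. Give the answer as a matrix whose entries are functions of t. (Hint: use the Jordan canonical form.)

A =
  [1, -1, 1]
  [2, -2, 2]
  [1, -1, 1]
e^{tA} =
  [t + 1, -t, t]
  [2*t, 1 - 2*t, 2*t]
  [t, -t, t + 1]

Strategy: write A = P · J · P⁻¹ where J is a Jordan canonical form, so e^{tA} = P · e^{tJ} · P⁻¹, and e^{tJ} can be computed block-by-block.

A has Jordan form
J =
  [0, 1, 0]
  [0, 0, 0]
  [0, 0, 0]
(up to reordering of blocks).

Per-block formulas:
  For a 1×1 block at λ = 0: exp(t · [0]) = [e^(0t)].
  For a 2×2 Jordan block J_2(0): exp(t · J_2(0)) = e^(0t)·(I + t·N), where N is the 2×2 nilpotent shift.

After assembling e^{tJ} and conjugating by P, we get:

e^{tA} =
  [t + 1, -t, t]
  [2*t, 1 - 2*t, 2*t]
  [t, -t, t + 1]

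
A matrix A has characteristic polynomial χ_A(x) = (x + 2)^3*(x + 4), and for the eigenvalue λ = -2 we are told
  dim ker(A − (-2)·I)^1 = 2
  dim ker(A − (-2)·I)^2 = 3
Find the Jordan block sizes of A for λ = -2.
Block sizes for λ = -2: [2, 1]

From the dimensions of kernels of powers, the number of Jordan blocks of size at least j is d_j − d_{j−1} where d_j = dim ker(N^j) (with d_0 = 0). Computing the differences gives [2, 1].
The number of blocks of size exactly k is (#blocks of size ≥ k) − (#blocks of size ≥ k + 1), so the partition is: 1 block(s) of size 1, 1 block(s) of size 2.
In nonincreasing order the block sizes are [2, 1].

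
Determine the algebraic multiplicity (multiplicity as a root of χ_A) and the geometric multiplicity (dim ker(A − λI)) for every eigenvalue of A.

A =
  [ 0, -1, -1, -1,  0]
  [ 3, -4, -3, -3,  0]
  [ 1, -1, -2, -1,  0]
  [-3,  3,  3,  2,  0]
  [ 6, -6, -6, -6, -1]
λ = -1: alg = 5, geom = 4

Step 1 — factor the characteristic polynomial to read off the algebraic multiplicities:
  χ_A(x) = (x + 1)^5

Step 2 — compute geometric multiplicities via the rank-nullity identity g(λ) = n − rank(A − λI):
  rank(A − (-1)·I) = 1, so dim ker(A − (-1)·I) = n − 1 = 4

Summary:
  λ = -1: algebraic multiplicity = 5, geometric multiplicity = 4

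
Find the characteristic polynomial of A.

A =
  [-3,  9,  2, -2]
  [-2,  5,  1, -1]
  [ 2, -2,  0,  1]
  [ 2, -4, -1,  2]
x^4 - 4*x^3 + 6*x^2 - 4*x + 1

Expanding det(x·I − A) (e.g. by cofactor expansion or by noting that A is similar to its Jordan form J, which has the same characteristic polynomial as A) gives
  χ_A(x) = x^4 - 4*x^3 + 6*x^2 - 4*x + 1
which factors as (x - 1)^4. The eigenvalues (with algebraic multiplicities) are λ = 1 with multiplicity 4.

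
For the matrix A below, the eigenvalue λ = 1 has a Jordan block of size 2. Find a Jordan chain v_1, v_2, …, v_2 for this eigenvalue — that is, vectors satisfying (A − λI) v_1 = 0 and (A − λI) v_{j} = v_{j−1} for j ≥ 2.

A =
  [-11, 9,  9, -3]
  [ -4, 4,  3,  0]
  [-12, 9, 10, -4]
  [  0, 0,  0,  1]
A Jordan chain for λ = 1 of length 2:
v_1 = (-12, -4, -12, 0)ᵀ
v_2 = (1, 0, 0, 0)ᵀ

Let N = A − (1)·I. We want v_2 with N^2 v_2 = 0 but N^1 v_2 ≠ 0; then v_{j-1} := N · v_j for j = 2, …, 2.

Pick v_2 = (1, 0, 0, 0)ᵀ.
Then v_1 = N · v_2 = (-12, -4, -12, 0)ᵀ.

Sanity check: (A − (1)·I) v_1 = (0, 0, 0, 0)ᵀ = 0. ✓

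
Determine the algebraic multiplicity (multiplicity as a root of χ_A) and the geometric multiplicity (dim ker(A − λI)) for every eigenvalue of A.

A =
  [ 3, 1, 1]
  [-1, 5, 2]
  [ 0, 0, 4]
λ = 4: alg = 3, geom = 1

Step 1 — factor the characteristic polynomial to read off the algebraic multiplicities:
  χ_A(x) = (x - 4)^3

Step 2 — compute geometric multiplicities via the rank-nullity identity g(λ) = n − rank(A − λI):
  rank(A − (4)·I) = 2, so dim ker(A − (4)·I) = n − 2 = 1

Summary:
  λ = 4: algebraic multiplicity = 3, geometric multiplicity = 1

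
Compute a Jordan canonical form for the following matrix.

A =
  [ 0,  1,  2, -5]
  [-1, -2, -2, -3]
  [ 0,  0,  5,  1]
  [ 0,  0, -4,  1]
J_2(-1) ⊕ J_2(3)

The characteristic polynomial is
  det(x·I − A) = x^4 - 4*x^3 - 2*x^2 + 12*x + 9 = (x - 3)^2*(x + 1)^2

Eigenvalues and multiplicities (the geometric multiplicity of λ is n − rank(A − λI), which equals the number of Jordan blocks for λ):
  λ = -1: algebraic multiplicity = 2, geometric multiplicity = 1
  λ = 3: algebraic multiplicity = 2, geometric multiplicity = 1

Determining the block sizes for each eigenvalue:
  λ = -1: one block (gm = 1), so the single block has size am = 2 → block sizes [2]
  λ = 3: one block (gm = 1), so the single block has size am = 2 → block sizes [2]

Assembling the blocks gives a Jordan form
J =
  [-1,  1, 0, 0]
  [ 0, -1, 0, 0]
  [ 0,  0, 3, 1]
  [ 0,  0, 0, 3]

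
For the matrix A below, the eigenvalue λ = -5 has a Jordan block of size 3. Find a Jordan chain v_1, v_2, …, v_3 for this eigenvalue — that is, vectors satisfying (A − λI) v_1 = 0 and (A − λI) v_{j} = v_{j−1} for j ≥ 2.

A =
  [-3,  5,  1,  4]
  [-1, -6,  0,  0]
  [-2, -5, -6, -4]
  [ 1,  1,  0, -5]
A Jordan chain for λ = -5 of length 3:
v_1 = (1, -1, -1, 1)ᵀ
v_2 = (2, -1, -2, 1)ᵀ
v_3 = (1, 0, 0, 0)ᵀ

Let N = A − (-5)·I. We want v_3 with N^3 v_3 = 0 but N^2 v_3 ≠ 0; then v_{j-1} := N · v_j for j = 3, …, 2.

Pick v_3 = (1, 0, 0, 0)ᵀ.
Then v_2 = N · v_3 = (2, -1, -2, 1)ᵀ.
Then v_1 = N · v_2 = (1, -1, -1, 1)ᵀ.

Sanity check: (A − (-5)·I) v_1 = (0, 0, 0, 0)ᵀ = 0. ✓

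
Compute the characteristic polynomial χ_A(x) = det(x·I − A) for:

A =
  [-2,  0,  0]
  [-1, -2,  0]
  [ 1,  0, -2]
x^3 + 6*x^2 + 12*x + 8

Expanding det(x·I − A) (e.g. by cofactor expansion or by noting that A is similar to its Jordan form J, which has the same characteristic polynomial as A) gives
  χ_A(x) = x^3 + 6*x^2 + 12*x + 8
which factors as (x + 2)^3. The eigenvalues (with algebraic multiplicities) are λ = -2 with multiplicity 3.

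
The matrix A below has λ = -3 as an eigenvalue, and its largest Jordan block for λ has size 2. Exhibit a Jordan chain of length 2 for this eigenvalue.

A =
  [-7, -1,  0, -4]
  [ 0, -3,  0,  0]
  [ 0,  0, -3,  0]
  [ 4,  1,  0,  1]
A Jordan chain for λ = -3 of length 2:
v_1 = (-4, 0, 0, 4)ᵀ
v_2 = (1, 0, 0, 0)ᵀ

Let N = A − (-3)·I. We want v_2 with N^2 v_2 = 0 but N^1 v_2 ≠ 0; then v_{j-1} := N · v_j for j = 2, …, 2.

Pick v_2 = (1, 0, 0, 0)ᵀ.
Then v_1 = N · v_2 = (-4, 0, 0, 4)ᵀ.

Sanity check: (A − (-3)·I) v_1 = (0, 0, 0, 0)ᵀ = 0. ✓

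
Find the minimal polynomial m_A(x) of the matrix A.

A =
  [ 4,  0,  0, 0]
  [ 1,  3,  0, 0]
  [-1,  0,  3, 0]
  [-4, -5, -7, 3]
x^3 - 10*x^2 + 33*x - 36

The characteristic polynomial is χ_A(x) = (x - 4)*(x - 3)^3, so the eigenvalues are known. The minimal polynomial is
  m_A(x) = Π_λ (x − λ)^{k_λ}
where k_λ is the size of the *largest* Jordan block for λ (equivalently, the smallest k with (A − λI)^k v = 0 for every generalised eigenvector v of λ).

  λ = 3: largest Jordan block has size 2, contributing (x − 3)^2
  λ = 4: largest Jordan block has size 1, contributing (x − 4)

So m_A(x) = (x - 4)*(x - 3)^2 = x^3 - 10*x^2 + 33*x - 36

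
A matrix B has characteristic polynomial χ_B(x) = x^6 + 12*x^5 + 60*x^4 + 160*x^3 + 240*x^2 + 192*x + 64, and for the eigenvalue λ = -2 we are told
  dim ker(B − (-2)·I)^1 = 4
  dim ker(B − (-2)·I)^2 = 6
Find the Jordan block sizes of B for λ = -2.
Block sizes for λ = -2: [2, 2, 1, 1]

From the dimensions of kernels of powers, the number of Jordan blocks of size at least j is d_j − d_{j−1} where d_j = dim ker(N^j) (with d_0 = 0). Computing the differences gives [4, 2].
The number of blocks of size exactly k is (#blocks of size ≥ k) − (#blocks of size ≥ k + 1), so the partition is: 2 block(s) of size 1, 2 block(s) of size 2.
In nonincreasing order the block sizes are [2, 2, 1, 1].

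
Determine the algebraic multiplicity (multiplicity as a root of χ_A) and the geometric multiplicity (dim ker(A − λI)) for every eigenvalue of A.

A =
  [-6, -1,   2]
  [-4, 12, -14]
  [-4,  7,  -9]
λ = -4: alg = 2, geom = 1; λ = 5: alg = 1, geom = 1

Step 1 — factor the characteristic polynomial to read off the algebraic multiplicities:
  χ_A(x) = (x - 5)*(x + 4)^2

Step 2 — compute geometric multiplicities via the rank-nullity identity g(λ) = n − rank(A − λI):
  rank(A − (-4)·I) = 2, so dim ker(A − (-4)·I) = n − 2 = 1
  rank(A − (5)·I) = 2, so dim ker(A − (5)·I) = n − 2 = 1

Summary:
  λ = -4: algebraic multiplicity = 2, geometric multiplicity = 1
  λ = 5: algebraic multiplicity = 1, geometric multiplicity = 1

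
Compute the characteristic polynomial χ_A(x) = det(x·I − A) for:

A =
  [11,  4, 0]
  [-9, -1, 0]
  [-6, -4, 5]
x^3 - 15*x^2 + 75*x - 125

Expanding det(x·I − A) (e.g. by cofactor expansion or by noting that A is similar to its Jordan form J, which has the same characteristic polynomial as A) gives
  χ_A(x) = x^3 - 15*x^2 + 75*x - 125
which factors as (x - 5)^3. The eigenvalues (with algebraic multiplicities) are λ = 5 with multiplicity 3.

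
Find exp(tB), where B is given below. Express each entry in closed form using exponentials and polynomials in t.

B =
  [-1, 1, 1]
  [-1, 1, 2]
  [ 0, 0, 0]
e^{tB} =
  [1 - t, t, t^2/2 + t]
  [-t, t + 1, t^2/2 + 2*t]
  [0, 0, 1]

Strategy: write B = P · J · P⁻¹ where J is a Jordan canonical form, so e^{tB} = P · e^{tJ} · P⁻¹, and e^{tJ} can be computed block-by-block.

B has Jordan form
J =
  [0, 1, 0]
  [0, 0, 1]
  [0, 0, 0]
(up to reordering of blocks).

Per-block formulas:
  For a 3×3 Jordan block J_3(0): exp(t · J_3(0)) = e^(0t)·(I + t·N + (t^2/2)·N^2), where N is the 3×3 nilpotent shift.

After assembling e^{tJ} and conjugating by P, we get:

e^{tB} =
  [1 - t, t, t^2/2 + t]
  [-t, t + 1, t^2/2 + 2*t]
  [0, 0, 1]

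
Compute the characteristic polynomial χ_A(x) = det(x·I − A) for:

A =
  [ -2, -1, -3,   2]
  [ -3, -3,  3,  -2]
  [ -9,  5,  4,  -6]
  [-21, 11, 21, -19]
x^4 + 20*x^3 + 150*x^2 + 500*x + 625

Expanding det(x·I − A) (e.g. by cofactor expansion or by noting that A is similar to its Jordan form J, which has the same characteristic polynomial as A) gives
  χ_A(x) = x^4 + 20*x^3 + 150*x^2 + 500*x + 625
which factors as (x + 5)^4. The eigenvalues (with algebraic multiplicities) are λ = -5 with multiplicity 4.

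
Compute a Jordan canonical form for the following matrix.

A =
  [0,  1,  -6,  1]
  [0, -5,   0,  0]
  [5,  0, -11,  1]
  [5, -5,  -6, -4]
J_2(-5) ⊕ J_2(-5)

The characteristic polynomial is
  det(x·I − A) = x^4 + 20*x^3 + 150*x^2 + 500*x + 625 = (x + 5)^4

Eigenvalues and multiplicities (the geometric multiplicity of λ is n − rank(A − λI), which equals the number of Jordan blocks for λ):
  λ = -5: algebraic multiplicity = 4, geometric multiplicity = 2

Determining the block sizes for each eigenvalue:
  λ = -5: with am = 4 and gm = 2, the partition is not yet determined (e.g. several partitions of 4 into 2 parts exist). Let N = A − (-5)·I. Computing rank(N^1) = 2, rank(N^2) = 0; the number of blocks of size ≥ j is rank(N^{j−1}) − rank(N^j), giving [2, 2]. So we have 2 block(s) of size 2 → block sizes [2, 2]

Assembling the blocks gives a Jordan form
J =
  [-5,  1,  0,  0]
  [ 0, -5,  0,  0]
  [ 0,  0, -5,  1]
  [ 0,  0,  0, -5]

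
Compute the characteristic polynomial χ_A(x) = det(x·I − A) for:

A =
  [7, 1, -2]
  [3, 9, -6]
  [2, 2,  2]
x^3 - 18*x^2 + 108*x - 216

Expanding det(x·I − A) (e.g. by cofactor expansion or by noting that A is similar to its Jordan form J, which has the same characteristic polynomial as A) gives
  χ_A(x) = x^3 - 18*x^2 + 108*x - 216
which factors as (x - 6)^3. The eigenvalues (with algebraic multiplicities) are λ = 6 with multiplicity 3.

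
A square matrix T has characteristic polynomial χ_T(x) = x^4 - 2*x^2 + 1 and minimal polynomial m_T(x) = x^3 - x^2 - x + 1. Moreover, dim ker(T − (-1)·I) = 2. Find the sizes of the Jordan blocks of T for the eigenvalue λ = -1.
Block sizes for λ = -1: [1, 1]

Step 1 — from the characteristic polynomial, algebraic multiplicity of λ = -1 is 2. From dim ker(T − (-1)·I) = 2, there are exactly 2 Jordan blocks for λ = -1.
Step 2 — from the minimal polynomial, the factor (x + 1) tells us the largest block for λ = -1 has size 1.
Step 3 — with total size 2, 2 blocks, and largest block 1, the block sizes (in nonincreasing order) are [1, 1].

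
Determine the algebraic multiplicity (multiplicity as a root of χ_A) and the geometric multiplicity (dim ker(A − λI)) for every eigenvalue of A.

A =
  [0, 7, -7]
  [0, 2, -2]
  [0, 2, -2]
λ = 0: alg = 3, geom = 2

Step 1 — factor the characteristic polynomial to read off the algebraic multiplicities:
  χ_A(x) = x^3

Step 2 — compute geometric multiplicities via the rank-nullity identity g(λ) = n − rank(A − λI):
  rank(A − (0)·I) = 1, so dim ker(A − (0)·I) = n − 1 = 2

Summary:
  λ = 0: algebraic multiplicity = 3, geometric multiplicity = 2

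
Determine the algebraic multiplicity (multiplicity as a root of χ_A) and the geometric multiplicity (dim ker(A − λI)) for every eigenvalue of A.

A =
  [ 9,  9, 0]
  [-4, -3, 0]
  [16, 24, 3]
λ = 3: alg = 3, geom = 2

Step 1 — factor the characteristic polynomial to read off the algebraic multiplicities:
  χ_A(x) = (x - 3)^3

Step 2 — compute geometric multiplicities via the rank-nullity identity g(λ) = n − rank(A − λI):
  rank(A − (3)·I) = 1, so dim ker(A − (3)·I) = n − 1 = 2

Summary:
  λ = 3: algebraic multiplicity = 3, geometric multiplicity = 2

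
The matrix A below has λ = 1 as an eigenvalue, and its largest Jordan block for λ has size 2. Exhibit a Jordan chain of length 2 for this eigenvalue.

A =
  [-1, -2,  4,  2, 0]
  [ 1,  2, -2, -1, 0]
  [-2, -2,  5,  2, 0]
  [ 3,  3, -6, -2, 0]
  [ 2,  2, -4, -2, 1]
A Jordan chain for λ = 1 of length 2:
v_1 = (-2, 1, -2, 3, 2)ᵀ
v_2 = (1, 0, 0, 0, 0)ᵀ

Let N = A − (1)·I. We want v_2 with N^2 v_2 = 0 but N^1 v_2 ≠ 0; then v_{j-1} := N · v_j for j = 2, …, 2.

Pick v_2 = (1, 0, 0, 0, 0)ᵀ.
Then v_1 = N · v_2 = (-2, 1, -2, 3, 2)ᵀ.

Sanity check: (A − (1)·I) v_1 = (0, 0, 0, 0, 0)ᵀ = 0. ✓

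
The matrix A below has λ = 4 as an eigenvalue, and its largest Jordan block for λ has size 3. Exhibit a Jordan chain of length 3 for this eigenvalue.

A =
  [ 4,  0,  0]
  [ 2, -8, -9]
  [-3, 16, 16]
A Jordan chain for λ = 4 of length 3:
v_1 = (0, 3, -4)ᵀ
v_2 = (0, 2, -3)ᵀ
v_3 = (1, 0, 0)ᵀ

Let N = A − (4)·I. We want v_3 with N^3 v_3 = 0 but N^2 v_3 ≠ 0; then v_{j-1} := N · v_j for j = 3, …, 2.

Pick v_3 = (1, 0, 0)ᵀ.
Then v_2 = N · v_3 = (0, 2, -3)ᵀ.
Then v_1 = N · v_2 = (0, 3, -4)ᵀ.

Sanity check: (A − (4)·I) v_1 = (0, 0, 0)ᵀ = 0. ✓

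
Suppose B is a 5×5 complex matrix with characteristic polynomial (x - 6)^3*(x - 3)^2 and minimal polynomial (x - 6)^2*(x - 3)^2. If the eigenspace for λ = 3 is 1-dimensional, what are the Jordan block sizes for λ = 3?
Block sizes for λ = 3: [2]

Step 1 — from the characteristic polynomial, algebraic multiplicity of λ = 3 is 2. From dim ker(B − (3)·I) = 1, there are exactly 1 Jordan blocks for λ = 3.
Step 2 — from the minimal polynomial, the factor (x − 3)^2 tells us the largest block for λ = 3 has size 2.
Step 3 — with total size 2, 1 blocks, and largest block 2, the block sizes (in nonincreasing order) are [2].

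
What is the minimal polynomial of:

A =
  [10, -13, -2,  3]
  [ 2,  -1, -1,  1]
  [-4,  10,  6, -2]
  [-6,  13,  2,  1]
x^3 - 12*x^2 + 48*x - 64

The characteristic polynomial is χ_A(x) = (x - 4)^4, so the eigenvalues are known. The minimal polynomial is
  m_A(x) = Π_λ (x − λ)^{k_λ}
where k_λ is the size of the *largest* Jordan block for λ (equivalently, the smallest k with (A − λI)^k v = 0 for every generalised eigenvector v of λ).

  λ = 4: largest Jordan block has size 3, contributing (x − 4)^3

So m_A(x) = (x - 4)^3 = x^3 - 12*x^2 + 48*x - 64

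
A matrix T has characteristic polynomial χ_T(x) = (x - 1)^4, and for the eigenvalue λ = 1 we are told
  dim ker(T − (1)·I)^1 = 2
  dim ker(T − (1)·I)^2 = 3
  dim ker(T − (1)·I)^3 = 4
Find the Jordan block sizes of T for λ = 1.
Block sizes for λ = 1: [3, 1]

From the dimensions of kernels of powers, the number of Jordan blocks of size at least j is d_j − d_{j−1} where d_j = dim ker(N^j) (with d_0 = 0). Computing the differences gives [2, 1, 1].
The number of blocks of size exactly k is (#blocks of size ≥ k) − (#blocks of size ≥ k + 1), so the partition is: 1 block(s) of size 1, 1 block(s) of size 3.
In nonincreasing order the block sizes are [3, 1].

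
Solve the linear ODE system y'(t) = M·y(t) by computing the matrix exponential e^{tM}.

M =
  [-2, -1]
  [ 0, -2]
e^{tM} =
  [exp(-2*t), -t*exp(-2*t)]
  [0, exp(-2*t)]

Strategy: write M = P · J · P⁻¹ where J is a Jordan canonical form, so e^{tM} = P · e^{tJ} · P⁻¹, and e^{tJ} can be computed block-by-block.

M has Jordan form
J =
  [-2,  1]
  [ 0, -2]
(up to reordering of blocks).

Per-block formulas:
  For a 2×2 Jordan block J_2(-2): exp(t · J_2(-2)) = e^(-2t)·(I + t·N), where N is the 2×2 nilpotent shift.

After assembling e^{tJ} and conjugating by P, we get:

e^{tM} =
  [exp(-2*t), -t*exp(-2*t)]
  [0, exp(-2*t)]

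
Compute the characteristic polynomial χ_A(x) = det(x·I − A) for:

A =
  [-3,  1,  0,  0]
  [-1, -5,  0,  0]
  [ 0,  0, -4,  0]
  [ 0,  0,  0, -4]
x^4 + 16*x^3 + 96*x^2 + 256*x + 256

Expanding det(x·I − A) (e.g. by cofactor expansion or by noting that A is similar to its Jordan form J, which has the same characteristic polynomial as A) gives
  χ_A(x) = x^4 + 16*x^3 + 96*x^2 + 256*x + 256
which factors as (x + 4)^4. The eigenvalues (with algebraic multiplicities) are λ = -4 with multiplicity 4.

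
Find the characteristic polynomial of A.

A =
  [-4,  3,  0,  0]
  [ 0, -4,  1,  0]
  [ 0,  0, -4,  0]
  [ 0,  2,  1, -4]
x^4 + 16*x^3 + 96*x^2 + 256*x + 256

Expanding det(x·I − A) (e.g. by cofactor expansion or by noting that A is similar to its Jordan form J, which has the same characteristic polynomial as A) gives
  χ_A(x) = x^4 + 16*x^3 + 96*x^2 + 256*x + 256
which factors as (x + 4)^4. The eigenvalues (with algebraic multiplicities) are λ = -4 with multiplicity 4.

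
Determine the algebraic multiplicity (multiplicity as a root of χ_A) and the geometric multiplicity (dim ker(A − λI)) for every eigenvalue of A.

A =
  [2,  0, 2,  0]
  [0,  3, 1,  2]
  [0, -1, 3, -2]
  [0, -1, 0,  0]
λ = 2: alg = 4, geom = 2

Step 1 — factor the characteristic polynomial to read off the algebraic multiplicities:
  χ_A(x) = (x - 2)^4

Step 2 — compute geometric multiplicities via the rank-nullity identity g(λ) = n − rank(A − λI):
  rank(A − (2)·I) = 2, so dim ker(A − (2)·I) = n − 2 = 2

Summary:
  λ = 2: algebraic multiplicity = 4, geometric multiplicity = 2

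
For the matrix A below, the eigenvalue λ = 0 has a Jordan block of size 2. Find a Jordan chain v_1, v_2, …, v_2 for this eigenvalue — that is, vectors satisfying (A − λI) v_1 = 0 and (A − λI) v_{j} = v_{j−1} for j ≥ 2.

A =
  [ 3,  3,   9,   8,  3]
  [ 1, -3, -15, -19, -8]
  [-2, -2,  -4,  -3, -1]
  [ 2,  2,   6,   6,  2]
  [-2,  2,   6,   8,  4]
A Jordan chain for λ = 0 of length 2:
v_1 = (-1, 0, 1, 0, -2)ᵀ
v_2 = (1, -1, -1, 1, 0)ᵀ

Let N = A − (0)·I. We want v_2 with N^2 v_2 = 0 but N^1 v_2 ≠ 0; then v_{j-1} := N · v_j for j = 2, …, 2.

Pick v_2 = (1, -1, -1, 1, 0)ᵀ.
Then v_1 = N · v_2 = (-1, 0, 1, 0, -2)ᵀ.

Sanity check: (A − (0)·I) v_1 = (0, 0, 0, 0, 0)ᵀ = 0. ✓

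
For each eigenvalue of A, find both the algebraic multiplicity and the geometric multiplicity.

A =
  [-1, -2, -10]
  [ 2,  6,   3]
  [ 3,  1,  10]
λ = 5: alg = 3, geom = 1

Step 1 — factor the characteristic polynomial to read off the algebraic multiplicities:
  χ_A(x) = (x - 5)^3

Step 2 — compute geometric multiplicities via the rank-nullity identity g(λ) = n − rank(A − λI):
  rank(A − (5)·I) = 2, so dim ker(A − (5)·I) = n − 2 = 1

Summary:
  λ = 5: algebraic multiplicity = 3, geometric multiplicity = 1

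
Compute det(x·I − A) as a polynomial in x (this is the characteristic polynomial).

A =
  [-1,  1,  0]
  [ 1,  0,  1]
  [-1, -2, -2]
x^3 + 3*x^2 + 3*x + 1

Expanding det(x·I − A) (e.g. by cofactor expansion or by noting that A is similar to its Jordan form J, which has the same characteristic polynomial as A) gives
  χ_A(x) = x^3 + 3*x^2 + 3*x + 1
which factors as (x + 1)^3. The eigenvalues (with algebraic multiplicities) are λ = -1 with multiplicity 3.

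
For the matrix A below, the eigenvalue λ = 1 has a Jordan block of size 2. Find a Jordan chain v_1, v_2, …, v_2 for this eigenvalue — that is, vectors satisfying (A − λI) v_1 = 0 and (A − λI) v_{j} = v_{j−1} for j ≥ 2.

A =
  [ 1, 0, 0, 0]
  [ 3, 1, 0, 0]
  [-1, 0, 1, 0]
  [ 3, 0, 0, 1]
A Jordan chain for λ = 1 of length 2:
v_1 = (0, 3, -1, 3)ᵀ
v_2 = (1, 0, 0, 0)ᵀ

Let N = A − (1)·I. We want v_2 with N^2 v_2 = 0 but N^1 v_2 ≠ 0; then v_{j-1} := N · v_j for j = 2, …, 2.

Pick v_2 = (1, 0, 0, 0)ᵀ.
Then v_1 = N · v_2 = (0, 3, -1, 3)ᵀ.

Sanity check: (A − (1)·I) v_1 = (0, 0, 0, 0)ᵀ = 0. ✓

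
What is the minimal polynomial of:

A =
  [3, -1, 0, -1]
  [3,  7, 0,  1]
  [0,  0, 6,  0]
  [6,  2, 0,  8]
x^2 - 12*x + 36

The characteristic polynomial is χ_A(x) = (x - 6)^4, so the eigenvalues are known. The minimal polynomial is
  m_A(x) = Π_λ (x − λ)^{k_λ}
where k_λ is the size of the *largest* Jordan block for λ (equivalently, the smallest k with (A − λI)^k v = 0 for every generalised eigenvector v of λ).

  λ = 6: largest Jordan block has size 2, contributing (x − 6)^2

So m_A(x) = (x - 6)^2 = x^2 - 12*x + 36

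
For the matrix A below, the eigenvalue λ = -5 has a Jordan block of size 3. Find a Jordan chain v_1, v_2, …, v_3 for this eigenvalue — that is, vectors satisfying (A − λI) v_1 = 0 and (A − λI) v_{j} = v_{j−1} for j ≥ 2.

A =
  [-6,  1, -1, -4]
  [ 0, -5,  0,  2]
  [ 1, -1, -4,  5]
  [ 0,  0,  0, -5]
A Jordan chain for λ = -5 of length 3:
v_1 = (1, 0, -1, 0)ᵀ
v_2 = (-4, 2, 5, 0)ᵀ
v_3 = (0, 0, 0, 1)ᵀ

Let N = A − (-5)·I. We want v_3 with N^3 v_3 = 0 but N^2 v_3 ≠ 0; then v_{j-1} := N · v_j for j = 3, …, 2.

Pick v_3 = (0, 0, 0, 1)ᵀ.
Then v_2 = N · v_3 = (-4, 2, 5, 0)ᵀ.
Then v_1 = N · v_2 = (1, 0, -1, 0)ᵀ.

Sanity check: (A − (-5)·I) v_1 = (0, 0, 0, 0)ᵀ = 0. ✓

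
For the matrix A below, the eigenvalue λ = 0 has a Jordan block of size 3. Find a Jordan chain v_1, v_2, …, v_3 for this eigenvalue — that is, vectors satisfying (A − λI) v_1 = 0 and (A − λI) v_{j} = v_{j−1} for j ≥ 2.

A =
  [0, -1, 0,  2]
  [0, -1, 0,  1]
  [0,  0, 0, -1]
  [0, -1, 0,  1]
A Jordan chain for λ = 0 of length 3:
v_1 = (-1, 0, 1, 0)ᵀ
v_2 = (-1, -1, 0, -1)ᵀ
v_3 = (0, 1, 0, 0)ᵀ

Let N = A − (0)·I. We want v_3 with N^3 v_3 = 0 but N^2 v_3 ≠ 0; then v_{j-1} := N · v_j for j = 3, …, 2.

Pick v_3 = (0, 1, 0, 0)ᵀ.
Then v_2 = N · v_3 = (-1, -1, 0, -1)ᵀ.
Then v_1 = N · v_2 = (-1, 0, 1, 0)ᵀ.

Sanity check: (A − (0)·I) v_1 = (0, 0, 0, 0)ᵀ = 0. ✓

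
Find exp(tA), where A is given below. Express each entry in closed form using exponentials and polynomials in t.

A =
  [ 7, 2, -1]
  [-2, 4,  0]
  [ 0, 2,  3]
e^{tA} =
  [2*t*exp(5*t) + exp(5*t), 2*t*exp(5*t), -t*exp(5*t)]
  [-4*t*exp(5*t) + 2*exp(5*t) - 2*exp(4*t), -4*t*exp(5*t) + 4*exp(5*t) - 3*exp(4*t), 2*t*exp(5*t) - 2*exp(5*t) + 2*exp(4*t)]
  [-4*t*exp(5*t) + 4*exp(5*t) - 4*exp(4*t), -4*t*exp(5*t) + 6*exp(5*t) - 6*exp(4*t), 2*t*exp(5*t) - 3*exp(5*t) + 4*exp(4*t)]

Strategy: write A = P · J · P⁻¹ where J is a Jordan canonical form, so e^{tA} = P · e^{tJ} · P⁻¹, and e^{tJ} can be computed block-by-block.

A has Jordan form
J =
  [4, 0, 0]
  [0, 5, 1]
  [0, 0, 5]
(up to reordering of blocks).

Per-block formulas:
  For a 2×2 Jordan block J_2(5): exp(t · J_2(5)) = e^(5t)·(I + t·N), where N is the 2×2 nilpotent shift.
  For a 1×1 block at λ = 4: exp(t · [4]) = [e^(4t)].

After assembling e^{tJ} and conjugating by P, we get:

e^{tA} =
  [2*t*exp(5*t) + exp(5*t), 2*t*exp(5*t), -t*exp(5*t)]
  [-4*t*exp(5*t) + 2*exp(5*t) - 2*exp(4*t), -4*t*exp(5*t) + 4*exp(5*t) - 3*exp(4*t), 2*t*exp(5*t) - 2*exp(5*t) + 2*exp(4*t)]
  [-4*t*exp(5*t) + 4*exp(5*t) - 4*exp(4*t), -4*t*exp(5*t) + 6*exp(5*t) - 6*exp(4*t), 2*t*exp(5*t) - 3*exp(5*t) + 4*exp(4*t)]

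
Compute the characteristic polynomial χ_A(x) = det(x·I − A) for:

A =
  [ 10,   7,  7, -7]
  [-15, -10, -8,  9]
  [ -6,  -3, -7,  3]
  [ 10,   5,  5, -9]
x^4 + 16*x^3 + 96*x^2 + 256*x + 256

Expanding det(x·I − A) (e.g. by cofactor expansion or by noting that A is similar to its Jordan form J, which has the same characteristic polynomial as A) gives
  χ_A(x) = x^4 + 16*x^3 + 96*x^2 + 256*x + 256
which factors as (x + 4)^4. The eigenvalues (with algebraic multiplicities) are λ = -4 with multiplicity 4.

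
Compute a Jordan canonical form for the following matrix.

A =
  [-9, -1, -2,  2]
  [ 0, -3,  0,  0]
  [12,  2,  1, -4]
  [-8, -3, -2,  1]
J_2(-3) ⊕ J_1(-3) ⊕ J_1(-1)

The characteristic polynomial is
  det(x·I − A) = x^4 + 10*x^3 + 36*x^2 + 54*x + 27 = (x + 1)*(x + 3)^3

Eigenvalues and multiplicities (the geometric multiplicity of λ is n − rank(A − λI), which equals the number of Jordan blocks for λ):
  λ = -3: algebraic multiplicity = 3, geometric multiplicity = 2
  λ = -1: algebraic multiplicity = 1, geometric multiplicity = 1

Determining the block sizes for each eigenvalue:
  λ = -3: 2 blocks summing to 3 forces exactly one block of size 2 and the rest size 1 → block sizes [2, 1]
  λ = -1: one block (gm = 1), so the single block has size am = 1 → block sizes [1]

Assembling the blocks gives a Jordan form
J =
  [-3,  1,  0,  0]
  [ 0, -3,  0,  0]
  [ 0,  0, -3,  0]
  [ 0,  0,  0, -1]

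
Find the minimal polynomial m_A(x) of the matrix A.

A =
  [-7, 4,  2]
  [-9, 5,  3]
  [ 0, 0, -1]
x^2 + 2*x + 1

The characteristic polynomial is χ_A(x) = (x + 1)^3, so the eigenvalues are known. The minimal polynomial is
  m_A(x) = Π_λ (x − λ)^{k_λ}
where k_λ is the size of the *largest* Jordan block for λ (equivalently, the smallest k with (A − λI)^k v = 0 for every generalised eigenvector v of λ).

  λ = -1: largest Jordan block has size 2, contributing (x + 1)^2

So m_A(x) = (x + 1)^2 = x^2 + 2*x + 1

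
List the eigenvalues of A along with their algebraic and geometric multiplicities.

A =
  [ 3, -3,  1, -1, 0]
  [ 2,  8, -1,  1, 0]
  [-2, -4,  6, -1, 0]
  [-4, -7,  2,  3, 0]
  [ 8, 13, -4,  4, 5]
λ = 5: alg = 5, geom = 3

Step 1 — factor the characteristic polynomial to read off the algebraic multiplicities:
  χ_A(x) = (x - 5)^5

Step 2 — compute geometric multiplicities via the rank-nullity identity g(λ) = n − rank(A − λI):
  rank(A − (5)·I) = 2, so dim ker(A − (5)·I) = n − 2 = 3

Summary:
  λ = 5: algebraic multiplicity = 5, geometric multiplicity = 3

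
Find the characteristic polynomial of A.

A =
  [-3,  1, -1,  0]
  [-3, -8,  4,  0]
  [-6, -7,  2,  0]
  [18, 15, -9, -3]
x^4 + 12*x^3 + 54*x^2 + 108*x + 81

Expanding det(x·I − A) (e.g. by cofactor expansion or by noting that A is similar to its Jordan form J, which has the same characteristic polynomial as A) gives
  χ_A(x) = x^4 + 12*x^3 + 54*x^2 + 108*x + 81
which factors as (x + 3)^4. The eigenvalues (with algebraic multiplicities) are λ = -3 with multiplicity 4.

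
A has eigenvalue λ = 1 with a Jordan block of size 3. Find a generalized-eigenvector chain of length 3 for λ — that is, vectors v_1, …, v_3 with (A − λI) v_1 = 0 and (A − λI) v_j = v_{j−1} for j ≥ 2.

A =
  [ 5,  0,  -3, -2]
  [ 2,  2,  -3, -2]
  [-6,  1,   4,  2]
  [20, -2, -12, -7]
A Jordan chain for λ = 1 of length 3:
v_1 = (-6, -12, 0, -12)ᵀ
v_2 = (4, 2, -6, 20)ᵀ
v_3 = (1, 0, 0, 0)ᵀ

Let N = A − (1)·I. We want v_3 with N^3 v_3 = 0 but N^2 v_3 ≠ 0; then v_{j-1} := N · v_j for j = 3, …, 2.

Pick v_3 = (1, 0, 0, 0)ᵀ.
Then v_2 = N · v_3 = (4, 2, -6, 20)ᵀ.
Then v_1 = N · v_2 = (-6, -12, 0, -12)ᵀ.

Sanity check: (A − (1)·I) v_1 = (0, 0, 0, 0)ᵀ = 0. ✓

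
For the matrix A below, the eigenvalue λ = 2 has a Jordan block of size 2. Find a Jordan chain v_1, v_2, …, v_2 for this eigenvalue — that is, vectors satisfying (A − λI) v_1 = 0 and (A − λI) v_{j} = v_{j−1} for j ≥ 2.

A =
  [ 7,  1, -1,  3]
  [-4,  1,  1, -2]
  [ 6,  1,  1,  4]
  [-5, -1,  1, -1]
A Jordan chain for λ = 2 of length 2:
v_1 = (5, -4, 6, -5)ᵀ
v_2 = (1, 0, 0, 0)ᵀ

Let N = A − (2)·I. We want v_2 with N^2 v_2 = 0 but N^1 v_2 ≠ 0; then v_{j-1} := N · v_j for j = 2, …, 2.

Pick v_2 = (1, 0, 0, 0)ᵀ.
Then v_1 = N · v_2 = (5, -4, 6, -5)ᵀ.

Sanity check: (A − (2)·I) v_1 = (0, 0, 0, 0)ᵀ = 0. ✓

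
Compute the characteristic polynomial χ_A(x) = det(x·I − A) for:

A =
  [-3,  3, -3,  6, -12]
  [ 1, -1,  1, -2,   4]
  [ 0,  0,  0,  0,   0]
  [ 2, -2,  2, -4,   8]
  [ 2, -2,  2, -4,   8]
x^5

Expanding det(x·I − A) (e.g. by cofactor expansion or by noting that A is similar to its Jordan form J, which has the same characteristic polynomial as A) gives
  χ_A(x) = x^5
which factors as x^5. The eigenvalues (with algebraic multiplicities) are λ = 0 with multiplicity 5.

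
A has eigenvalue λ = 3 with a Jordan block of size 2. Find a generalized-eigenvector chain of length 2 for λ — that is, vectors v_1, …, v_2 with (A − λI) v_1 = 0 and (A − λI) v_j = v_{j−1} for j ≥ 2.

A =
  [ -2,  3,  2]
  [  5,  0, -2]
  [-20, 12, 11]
A Jordan chain for λ = 3 of length 2:
v_1 = (-5, 5, -20)ᵀ
v_2 = (1, 0, 0)ᵀ

Let N = A − (3)·I. We want v_2 with N^2 v_2 = 0 but N^1 v_2 ≠ 0; then v_{j-1} := N · v_j for j = 2, …, 2.

Pick v_2 = (1, 0, 0)ᵀ.
Then v_1 = N · v_2 = (-5, 5, -20)ᵀ.

Sanity check: (A − (3)·I) v_1 = (0, 0, 0)ᵀ = 0. ✓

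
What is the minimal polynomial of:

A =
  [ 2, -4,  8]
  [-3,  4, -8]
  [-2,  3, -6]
x^3

The characteristic polynomial is χ_A(x) = x^3, so the eigenvalues are known. The minimal polynomial is
  m_A(x) = Π_λ (x − λ)^{k_λ}
where k_λ is the size of the *largest* Jordan block for λ (equivalently, the smallest k with (A − λI)^k v = 0 for every generalised eigenvector v of λ).

  λ = 0: largest Jordan block has size 3, contributing (x − 0)^3

So m_A(x) = x^3 = x^3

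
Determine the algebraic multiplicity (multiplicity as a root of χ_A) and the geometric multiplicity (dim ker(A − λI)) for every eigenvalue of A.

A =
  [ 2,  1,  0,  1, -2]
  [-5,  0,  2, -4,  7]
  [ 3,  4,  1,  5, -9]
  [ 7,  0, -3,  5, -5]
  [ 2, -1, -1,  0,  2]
λ = 2: alg = 5, geom = 2

Step 1 — factor the characteristic polynomial to read off the algebraic multiplicities:
  χ_A(x) = (x - 2)^5

Step 2 — compute geometric multiplicities via the rank-nullity identity g(λ) = n − rank(A − λI):
  rank(A − (2)·I) = 3, so dim ker(A − (2)·I) = n − 3 = 2

Summary:
  λ = 2: algebraic multiplicity = 5, geometric multiplicity = 2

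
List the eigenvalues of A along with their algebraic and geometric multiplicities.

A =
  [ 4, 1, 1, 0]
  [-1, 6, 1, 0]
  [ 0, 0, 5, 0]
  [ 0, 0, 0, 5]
λ = 5: alg = 4, geom = 3

Step 1 — factor the characteristic polynomial to read off the algebraic multiplicities:
  χ_A(x) = (x - 5)^4

Step 2 — compute geometric multiplicities via the rank-nullity identity g(λ) = n − rank(A − λI):
  rank(A − (5)·I) = 1, so dim ker(A − (5)·I) = n − 1 = 3

Summary:
  λ = 5: algebraic multiplicity = 4, geometric multiplicity = 3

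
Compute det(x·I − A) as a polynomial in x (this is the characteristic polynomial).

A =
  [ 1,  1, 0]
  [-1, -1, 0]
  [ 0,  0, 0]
x^3

Expanding det(x·I − A) (e.g. by cofactor expansion or by noting that A is similar to its Jordan form J, which has the same characteristic polynomial as A) gives
  χ_A(x) = x^3
which factors as x^3. The eigenvalues (with algebraic multiplicities) are λ = 0 with multiplicity 3.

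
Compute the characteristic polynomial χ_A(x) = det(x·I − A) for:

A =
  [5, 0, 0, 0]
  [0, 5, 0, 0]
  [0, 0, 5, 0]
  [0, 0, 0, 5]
x^4 - 20*x^3 + 150*x^2 - 500*x + 625

Expanding det(x·I − A) (e.g. by cofactor expansion or by noting that A is similar to its Jordan form J, which has the same characteristic polynomial as A) gives
  χ_A(x) = x^4 - 20*x^3 + 150*x^2 - 500*x + 625
which factors as (x - 5)^4. The eigenvalues (with algebraic multiplicities) are λ = 5 with multiplicity 4.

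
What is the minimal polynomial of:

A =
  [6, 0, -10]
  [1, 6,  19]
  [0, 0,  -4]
x^3 - 8*x^2 - 12*x + 144

The characteristic polynomial is χ_A(x) = (x - 6)^2*(x + 4), so the eigenvalues are known. The minimal polynomial is
  m_A(x) = Π_λ (x − λ)^{k_λ}
where k_λ is the size of the *largest* Jordan block for λ (equivalently, the smallest k with (A − λI)^k v = 0 for every generalised eigenvector v of λ).

  λ = -4: largest Jordan block has size 1, contributing (x + 4)
  λ = 6: largest Jordan block has size 2, contributing (x − 6)^2

So m_A(x) = (x - 6)^2*(x + 4) = x^3 - 8*x^2 - 12*x + 144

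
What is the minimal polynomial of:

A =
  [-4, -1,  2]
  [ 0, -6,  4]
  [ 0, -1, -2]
x^2 + 8*x + 16

The characteristic polynomial is χ_A(x) = (x + 4)^3, so the eigenvalues are known. The minimal polynomial is
  m_A(x) = Π_λ (x − λ)^{k_λ}
where k_λ is the size of the *largest* Jordan block for λ (equivalently, the smallest k with (A − λI)^k v = 0 for every generalised eigenvector v of λ).

  λ = -4: largest Jordan block has size 2, contributing (x + 4)^2

So m_A(x) = (x + 4)^2 = x^2 + 8*x + 16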